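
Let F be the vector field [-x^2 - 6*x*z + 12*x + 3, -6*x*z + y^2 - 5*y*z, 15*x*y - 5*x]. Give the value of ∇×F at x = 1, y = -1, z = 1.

(∇×F)₁ = ∂F₃/∂y − ∂F₂/∂z = 21*x + 5*y
(∇×F)₂ = ∂F₁/∂z − ∂F₃/∂x = -6*x - 15*y + 5
(∇×F)₃ = ∂F₂/∂x − ∂F₁/∂y = -6*z
∇×F = (21*x + 5*y, -6*x - 15*y + 5, -6*z)
At (1, -1, 1): (16, 14, -6).

(16, 14, -6)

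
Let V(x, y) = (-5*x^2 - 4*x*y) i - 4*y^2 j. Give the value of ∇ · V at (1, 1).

∂V₁/∂x = -10*x - 4*y
∂V₂/∂y = -8*y
∇·V = -10*x - 12*y
At (1, 1): -22.

-22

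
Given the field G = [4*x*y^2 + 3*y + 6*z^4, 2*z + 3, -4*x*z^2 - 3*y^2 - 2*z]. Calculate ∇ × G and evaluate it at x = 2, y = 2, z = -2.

(-14, -176, -35)

(∇×G)₁ = ∂G₃/∂y − ∂G₂/∂z = -6*y - 2
(∇×G)₂ = ∂G₁/∂z − ∂G₃/∂x = 24*z^3 + 4*z^2
(∇×G)₃ = ∂G₂/∂x − ∂G₁/∂y = -8*x*y - 3
∇×G = (-6*y - 2, 24*z^3 + 4*z^2, -8*x*y - 3)
At (2, 2, -2): (-14, -176, -35).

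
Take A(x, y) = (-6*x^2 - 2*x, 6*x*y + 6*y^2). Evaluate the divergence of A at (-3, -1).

4

∂A₁/∂x = -12*x - 2
∂A₂/∂y = 6*x + 12*y
∇·A = -6*x + 12*y - 2
At (-3, -1): 4.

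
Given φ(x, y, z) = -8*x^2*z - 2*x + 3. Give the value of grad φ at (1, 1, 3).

(-50, 0, -8)

∂φ/∂x = -16*x*z - 2
∂φ/∂y = 0
∂φ/∂z = -8*x^2
∇φ = (-16*x*z - 2, 0, -8*x^2)
At (1, 1, 3): (-50, 0, -8).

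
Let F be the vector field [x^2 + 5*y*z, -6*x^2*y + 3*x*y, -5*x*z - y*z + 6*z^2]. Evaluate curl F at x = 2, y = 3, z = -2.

(∇×F)₁ = ∂F₃/∂y − ∂F₂/∂z = -z
(∇×F)₂ = ∂F₁/∂z − ∂F₃/∂x = 5*y + 5*z
(∇×F)₃ = ∂F₂/∂x − ∂F₁/∂y = -12*x*y + 3*y - 5*z
∇×F = (-z, 5*y + 5*z, -12*x*y + 3*y - 5*z)
At (2, 3, -2): (2, 5, -53).

(2, 5, -53)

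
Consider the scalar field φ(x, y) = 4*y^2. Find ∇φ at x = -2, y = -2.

(0, -16)

∂φ/∂x = 0
∂φ/∂y = 8*y
∇φ = (0, 8*y)
At (-2, -2): (0, -16).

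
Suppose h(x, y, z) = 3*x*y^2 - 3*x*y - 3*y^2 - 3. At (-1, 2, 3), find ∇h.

(6, -21, 0)

∂h/∂x = 3*y^2 - 3*y
∂h/∂y = 6*x*y - 3*x - 6*y
∂h/∂z = 0
∇h = (3*y^2 - 3*y, 6*x*y - 3*x - 6*y, 0)
At (-1, 2, 3): (6, -21, 0).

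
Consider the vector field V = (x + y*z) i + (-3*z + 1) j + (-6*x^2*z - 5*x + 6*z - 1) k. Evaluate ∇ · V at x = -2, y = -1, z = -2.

∂V₁/∂x = 1
∂V₂/∂y = 0
∂V₃/∂z = -6*x^2 + 6
∇·V = -6*x^2 + 7
At (-2, -1, -2): -17.

-17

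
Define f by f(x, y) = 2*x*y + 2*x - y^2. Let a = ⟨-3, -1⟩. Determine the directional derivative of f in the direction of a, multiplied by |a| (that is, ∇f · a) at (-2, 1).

∂f/∂x = 2*y + 2
∂f/∂y = 2*x - 2*y
∇f at (-2, 1) = (4, -6)
∇f · a = (4)(-3) + (-6)(-1) = -6

-6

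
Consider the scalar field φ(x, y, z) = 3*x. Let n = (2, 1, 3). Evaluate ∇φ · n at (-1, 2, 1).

∂φ/∂x = 3
∂φ/∂y = 0
∂φ/∂z = 0
∇φ at (-1, 2, 1) = (3, 0, 0)
∇φ · n = (3)(2) + (0)(1) + (0)(3) = 6

6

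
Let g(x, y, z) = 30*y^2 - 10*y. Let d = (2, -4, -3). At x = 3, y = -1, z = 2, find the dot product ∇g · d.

280

∂g/∂x = 0
∂g/∂y = 60*y - 10
∂g/∂z = 0
∇g at (3, -1, 2) = (0, -70, 0)
∇g · d = (0)(2) + (-70)(-4) + (0)(-3) = 280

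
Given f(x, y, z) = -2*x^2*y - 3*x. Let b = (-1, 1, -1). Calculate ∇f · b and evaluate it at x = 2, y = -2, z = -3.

-21

∂f/∂x = -4*x*y - 3
∂f/∂y = -2*x^2
∂f/∂z = 0
∇f at (2, -2, -3) = (13, -8, 0)
∇f · b = (13)(-1) + (-8)(1) + (0)(-1) = -21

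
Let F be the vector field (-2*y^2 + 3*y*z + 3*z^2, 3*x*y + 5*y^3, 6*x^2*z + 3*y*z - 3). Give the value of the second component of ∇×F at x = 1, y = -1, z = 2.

-15

(∇×F)_2 = ∂F₁/∂z − ∂F₃/∂x
= 3*y + 6*z − (12*x*z)
= -12*x*z + 3*y + 6*z
At (1, -1, 2): -15.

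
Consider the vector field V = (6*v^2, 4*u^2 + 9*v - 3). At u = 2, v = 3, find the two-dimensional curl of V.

-20

∂V₂/∂u = 8*u
∂V₁/∂v = 12*v
Scalar curl = 8*u - 12*v
At (2, 3): -20.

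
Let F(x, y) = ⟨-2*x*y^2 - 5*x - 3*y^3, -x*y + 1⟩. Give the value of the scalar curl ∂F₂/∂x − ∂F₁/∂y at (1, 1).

∂F₂/∂x = -y
∂F₁/∂y = -4*x*y - 9*y^2
Scalar curl = 4*x*y + 9*y^2 - y
At (1, 1): 12.

12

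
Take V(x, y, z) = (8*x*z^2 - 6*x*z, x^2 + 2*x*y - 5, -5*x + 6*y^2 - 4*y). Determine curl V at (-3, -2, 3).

(∇×V)₁ = ∂V₃/∂y − ∂V₂/∂z = 12*y - 4
(∇×V)₂ = ∂V₁/∂z − ∂V₃/∂x = 16*x*z - 6*x + 5
(∇×V)₃ = ∂V₂/∂x − ∂V₁/∂y = 2*x + 2*y
∇×V = (12*y - 4, 16*x*z - 6*x + 5, 2*x + 2*y)
At (-3, -2, 3): (-28, -121, -10).

(-28, -121, -10)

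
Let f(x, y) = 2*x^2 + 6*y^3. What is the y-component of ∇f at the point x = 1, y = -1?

18

(∇f)_2 = ∂f/∂y = 18*y^2
At (1, -1): 18.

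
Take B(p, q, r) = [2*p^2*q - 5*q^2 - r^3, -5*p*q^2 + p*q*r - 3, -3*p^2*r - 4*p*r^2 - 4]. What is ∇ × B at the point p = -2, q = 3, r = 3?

(6, -27, -14)

(∇×B)₁ = ∂B₃/∂q − ∂B₂/∂r = -p*q
(∇×B)₂ = ∂B₁/∂r − ∂B₃/∂p = 6*p*r + r^2
(∇×B)₃ = ∂B₂/∂p − ∂B₁/∂q = -2*p^2 - 5*q^2 + q*r + 10*q
∇×B = (-p*q, 6*p*r + r^2, -2*p^2 - 5*q^2 + q*r + 10*q)
At (-2, 3, 3): (6, -27, -14).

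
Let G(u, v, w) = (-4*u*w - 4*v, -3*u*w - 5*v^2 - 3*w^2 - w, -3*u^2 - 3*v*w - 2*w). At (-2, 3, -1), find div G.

-37

∂G₁/∂u = -4*w
∂G₂/∂v = -10*v
∂G₃/∂w = -3*v - 2
∇·G = -13*v - 4*w - 2
At (-2, 3, -1): -37.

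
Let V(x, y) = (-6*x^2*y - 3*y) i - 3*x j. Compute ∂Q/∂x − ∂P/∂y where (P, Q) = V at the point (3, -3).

54

∂V₂/∂x = -3
∂V₁/∂y = -6*x^2 - 3
Scalar curl = 6*x^2
At (3, -3): 54.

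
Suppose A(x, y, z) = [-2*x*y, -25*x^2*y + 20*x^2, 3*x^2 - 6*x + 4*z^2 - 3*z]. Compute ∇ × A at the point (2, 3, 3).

(∇×A)₁ = ∂A₃/∂y − ∂A₂/∂z = 0
(∇×A)₂ = ∂A₁/∂z − ∂A₃/∂x = -6*x + 6
(∇×A)₃ = ∂A₂/∂x − ∂A₁/∂y = -50*x*y + 42*x
∇×A = (0, -6*x + 6, -50*x*y + 42*x)
At (2, 3, 3): (0, -6, -216).

(0, -6, -216)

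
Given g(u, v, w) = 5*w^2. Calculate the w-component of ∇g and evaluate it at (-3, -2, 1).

(∇g)_3 = ∂g/∂w = 10*w
At (-3, -2, 1): 10.

10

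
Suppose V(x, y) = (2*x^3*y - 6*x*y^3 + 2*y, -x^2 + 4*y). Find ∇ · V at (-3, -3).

∂V₁/∂x = 6*x^2*y - 6*y^3
∂V₂/∂y = 4
∇·V = 6*x^2*y - 6*y^3 + 4
At (-3, -3): 4.

4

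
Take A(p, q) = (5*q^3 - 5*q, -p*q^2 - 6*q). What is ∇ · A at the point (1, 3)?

∂A₁/∂p = 0
∂A₂/∂q = -2*p*q - 6
∇·A = -2*p*q - 6
At (1, 3): -12.

-12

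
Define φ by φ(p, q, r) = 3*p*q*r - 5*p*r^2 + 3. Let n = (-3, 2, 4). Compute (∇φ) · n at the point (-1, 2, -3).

63

∂φ/∂p = 3*q*r - 5*r^2
∂φ/∂q = 3*p*r
∂φ/∂r = 3*p*q - 10*p*r
∇φ at (-1, 2, -3) = (-63, 9, -36)
∇φ · n = (-63)(-3) + (9)(2) + (-36)(4) = 63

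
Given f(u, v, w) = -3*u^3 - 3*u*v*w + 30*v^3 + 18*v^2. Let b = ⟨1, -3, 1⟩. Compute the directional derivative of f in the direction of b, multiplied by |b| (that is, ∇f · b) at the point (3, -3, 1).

∂f/∂u = -9*u^2 - 3*v*w
∂f/∂v = -3*u*w + 90*v^2 + 36*v
∂f/∂w = -3*u*v
∇f at (3, -3, 1) = (-72, 693, 27)
∇f · b = (-72)(1) + (693)(-3) + (27)(1) = -2124

-2124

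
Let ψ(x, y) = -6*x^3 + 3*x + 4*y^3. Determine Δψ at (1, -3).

-108

∂²ψ/∂x² = -36*x
∂²ψ/∂y² = 24*y
∇²ψ = -36*x + 24*y
At (1, -3): -108.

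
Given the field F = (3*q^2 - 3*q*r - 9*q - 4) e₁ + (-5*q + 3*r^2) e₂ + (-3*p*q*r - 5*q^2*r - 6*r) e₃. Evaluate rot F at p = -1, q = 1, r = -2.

(26, -9, -3)

(∇×F)₁ = ∂F₃/∂q − ∂F₂/∂r = -3*p*r - 10*q*r - 6*r
(∇×F)₂ = ∂F₁/∂r − ∂F₃/∂p = 3*q*r - 3*q
(∇×F)₃ = ∂F₂/∂p − ∂F₁/∂q = -6*q + 3*r + 9
∇×F = (-3*p*r - 10*q*r - 6*r, 3*q*r - 3*q, -6*q + 3*r + 9)
At (-1, 1, -2): (26, -9, -3).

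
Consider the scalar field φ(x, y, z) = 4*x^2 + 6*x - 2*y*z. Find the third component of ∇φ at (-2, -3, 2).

6

(∇φ)_3 = ∂φ/∂z = -2*y
At (-2, -3, 2): 6.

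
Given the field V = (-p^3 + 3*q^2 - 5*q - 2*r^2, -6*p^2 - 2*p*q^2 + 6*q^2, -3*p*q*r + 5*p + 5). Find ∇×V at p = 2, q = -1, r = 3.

(∇×V)₁ = ∂V₃/∂q − ∂V₂/∂r = -3*p*r
(∇×V)₂ = ∂V₁/∂r − ∂V₃/∂p = 3*q*r - 4*r - 5
(∇×V)₃ = ∂V₂/∂p − ∂V₁/∂q = -12*p - 2*q^2 - 6*q + 5
∇×V = (-3*p*r, 3*q*r - 4*r - 5, -12*p - 2*q^2 - 6*q + 5)
At (2, -1, 3): (-18, -26, -15).

(-18, -26, -15)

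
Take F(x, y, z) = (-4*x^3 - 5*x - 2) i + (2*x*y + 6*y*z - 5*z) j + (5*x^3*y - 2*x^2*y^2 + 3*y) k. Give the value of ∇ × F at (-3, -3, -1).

(-1, 297, -6)

(∇×F)₁ = ∂F₃/∂y − ∂F₂/∂z = 5*x^3 - 4*x^2*y - 6*y + 8
(∇×F)₂ = ∂F₁/∂z − ∂F₃/∂x = -15*x^2*y + 4*x*y^2
(∇×F)₃ = ∂F₂/∂x − ∂F₁/∂y = 2*y
∇×F = (5*x^3 - 4*x^2*y - 6*y + 8, -15*x^2*y + 4*x*y^2, 2*y)
At (-3, -3, -1): (-1, 297, -6).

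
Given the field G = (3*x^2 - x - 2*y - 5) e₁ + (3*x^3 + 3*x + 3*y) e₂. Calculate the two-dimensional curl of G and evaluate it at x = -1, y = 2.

14

∂G₂/∂x = 9*x^2 + 3
∂G₁/∂y = -2
Scalar curl = 9*x^2 + 5
At (-1, 2): 14.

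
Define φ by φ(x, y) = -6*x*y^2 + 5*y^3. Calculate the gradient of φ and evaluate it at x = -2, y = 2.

(-24, 108)

∂φ/∂x = -6*y^2
∂φ/∂y = -12*x*y + 15*y^2
∇φ = (-6*y^2, -12*x*y + 15*y^2)
At (-2, 2): (-24, 108).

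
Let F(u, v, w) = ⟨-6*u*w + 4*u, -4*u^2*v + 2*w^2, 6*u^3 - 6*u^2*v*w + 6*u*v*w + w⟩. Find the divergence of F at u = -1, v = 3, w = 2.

-47

∂F₁/∂u = -6*w + 4
∂F₂/∂v = -4*u^2
∂F₃/∂w = -6*u^2*v + 6*u*v + 1
∇·F = -6*u^2*v - 4*u^2 + 6*u*v - 6*w + 5
At (-1, 3, 2): -47.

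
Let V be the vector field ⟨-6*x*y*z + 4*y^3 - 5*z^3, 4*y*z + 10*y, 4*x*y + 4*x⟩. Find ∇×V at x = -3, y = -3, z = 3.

(0, -181, -162)

(∇×V)₁ = ∂V₃/∂y − ∂V₂/∂z = 4*x - 4*y
(∇×V)₂ = ∂V₁/∂z − ∂V₃/∂x = -6*x*y - 4*y - 15*z^2 - 4
(∇×V)₃ = ∂V₂/∂x − ∂V₁/∂y = 6*x*z - 12*y^2
∇×V = (4*x - 4*y, -6*x*y - 4*y - 15*z^2 - 4, 6*x*z - 12*y^2)
At (-3, -3, 3): (0, -181, -162).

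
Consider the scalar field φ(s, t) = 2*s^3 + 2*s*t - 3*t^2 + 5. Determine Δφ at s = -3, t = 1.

∂²φ/∂s² = 12*s
∂²φ/∂t² = -6
∇²φ = 12*s - 6
At (-3, 1): -42.

-42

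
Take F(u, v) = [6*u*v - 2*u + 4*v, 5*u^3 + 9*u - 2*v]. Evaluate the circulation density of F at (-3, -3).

158

∂F₂/∂u = 15*u^2 + 9
∂F₁/∂v = 6*u + 4
Scalar curl = 15*u^2 - 6*u + 5
At (-3, -3): 158.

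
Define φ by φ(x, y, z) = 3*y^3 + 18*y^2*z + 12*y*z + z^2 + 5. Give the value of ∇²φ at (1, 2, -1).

2

∂²φ/∂x² = 0
∂²φ/∂y² = 18*(y + 2*z)
∂²φ/∂z² = 2
∇²φ = 18*y + 36*z + 2
At (1, 2, -1): 2.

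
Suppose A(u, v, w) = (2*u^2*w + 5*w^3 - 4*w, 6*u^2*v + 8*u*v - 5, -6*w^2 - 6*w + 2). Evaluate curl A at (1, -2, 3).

(∇×A)₁ = ∂A₃/∂v − ∂A₂/∂w = 0
(∇×A)₂ = ∂A₁/∂w − ∂A₃/∂u = 2*u^2 + 15*w^2 - 4
(∇×A)₃ = ∂A₂/∂u − ∂A₁/∂v = 12*u*v + 8*v
∇×A = (0, 2*u^2 + 15*w^2 - 4, 12*u*v + 8*v)
At (1, -2, 3): (0, 133, -40).

(0, 133, -40)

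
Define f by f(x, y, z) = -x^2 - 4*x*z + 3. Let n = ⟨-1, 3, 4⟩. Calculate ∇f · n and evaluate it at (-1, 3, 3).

∂f/∂x = -2*x - 4*z
∂f/∂y = 0
∂f/∂z = -4*x
∇f at (-1, 3, 3) = (-10, 0, 4)
∇f · n = (-10)(-1) + (0)(3) + (4)(4) = 26

26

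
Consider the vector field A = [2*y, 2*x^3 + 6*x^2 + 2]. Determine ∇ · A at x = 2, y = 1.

∂A₁/∂x = 0
∂A₂/∂y = 0
∇·A = 0
At (2, 1): 0.

0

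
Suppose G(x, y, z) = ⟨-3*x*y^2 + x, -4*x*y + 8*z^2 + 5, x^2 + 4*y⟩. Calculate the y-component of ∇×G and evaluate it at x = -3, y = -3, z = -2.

6

(∇×G)_2 = ∂G₁/∂z − ∂G₃/∂x
= 0 − (2*x)
= -2*x
At (-3, -3, -2): 6.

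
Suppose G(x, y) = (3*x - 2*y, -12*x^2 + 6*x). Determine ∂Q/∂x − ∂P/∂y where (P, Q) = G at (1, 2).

-16

∂G₂/∂x = -24*x + 6
∂G₁/∂y = -2
Scalar curl = -24*x + 8
At (1, 2): -16.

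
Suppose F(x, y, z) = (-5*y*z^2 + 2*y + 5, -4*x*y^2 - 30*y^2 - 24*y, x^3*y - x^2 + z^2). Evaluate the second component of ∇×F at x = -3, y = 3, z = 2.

(∇×F)_2 = ∂F₁/∂z − ∂F₃/∂x
= -10*y*z − (3*x^2*y - 2*x)
= -3*x^2*y + 2*x - 10*y*z
At (-3, 3, 2): -147.

-147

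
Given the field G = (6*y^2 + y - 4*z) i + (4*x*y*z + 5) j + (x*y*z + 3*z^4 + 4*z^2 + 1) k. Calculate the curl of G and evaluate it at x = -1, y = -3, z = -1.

(∇×G)₁ = ∂G₃/∂y − ∂G₂/∂z = -4*x*y + x*z
(∇×G)₂ = ∂G₁/∂z − ∂G₃/∂x = -y*z - 4
(∇×G)₃ = ∂G₂/∂x − ∂G₁/∂y = 4*y*z - 12*y - 1
∇×G = (-4*x*y + x*z, -y*z - 4, 4*y*z - 12*y - 1)
At (-1, -3, -1): (-11, -7, 47).

(-11, -7, 47)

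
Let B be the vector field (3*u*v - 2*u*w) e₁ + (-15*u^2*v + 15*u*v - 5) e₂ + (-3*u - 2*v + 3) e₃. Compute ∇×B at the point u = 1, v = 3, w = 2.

(∇×B)₁ = ∂B₃/∂v − ∂B₂/∂w = -2
(∇×B)₂ = ∂B₁/∂w − ∂B₃/∂u = -2*u + 3
(∇×B)₃ = ∂B₂/∂u − ∂B₁/∂v = -30*u*v - 3*u + 15*v
∇×B = (-2, -2*u + 3, -30*u*v - 3*u + 15*v)
At (1, 3, 2): (-2, 1, -48).

(-2, 1, -48)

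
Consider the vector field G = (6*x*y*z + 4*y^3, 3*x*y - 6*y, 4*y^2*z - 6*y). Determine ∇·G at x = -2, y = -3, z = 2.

-12

∂G₁/∂x = 6*y*z
∂G₂/∂y = 3*x - 6
∂G₃/∂z = 4*y^2
∇·G = 3*x + 4*y^2 + 6*y*z - 6
At (-2, -3, 2): -12.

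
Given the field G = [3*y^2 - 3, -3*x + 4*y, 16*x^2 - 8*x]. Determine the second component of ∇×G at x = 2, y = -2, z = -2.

(∇×G)_2 = ∂G₁/∂z − ∂G₃/∂x
= 0 − (32*x - 8)
= -32*x + 8
At (2, -2, -2): -56.

-56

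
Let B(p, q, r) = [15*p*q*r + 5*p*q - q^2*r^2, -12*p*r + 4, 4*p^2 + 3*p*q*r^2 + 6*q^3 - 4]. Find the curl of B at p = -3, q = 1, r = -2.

(-54, -29, -43)

(∇×B)₁ = ∂B₃/∂q − ∂B₂/∂r = 3*p*r^2 + 12*p + 18*q^2
(∇×B)₂ = ∂B₁/∂r − ∂B₃/∂p = 15*p*q - 8*p - 2*q^2*r - 3*q*r^2
(∇×B)₃ = ∂B₂/∂p − ∂B₁/∂q = -15*p*r - 5*p + 2*q*r^2 - 12*r
∇×B = (3*p*r^2 + 12*p + 18*q^2, 15*p*q - 8*p - 2*q^2*r - 3*q*r^2, -15*p*r - 5*p + 2*q*r^2 - 12*r)
At (-3, 1, -2): (-54, -29, -43).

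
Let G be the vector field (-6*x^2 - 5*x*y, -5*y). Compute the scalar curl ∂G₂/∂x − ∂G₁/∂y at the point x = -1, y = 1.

-5

∂G₂/∂x = 0
∂G₁/∂y = -5*x
Scalar curl = 5*x
At (-1, 1): -5.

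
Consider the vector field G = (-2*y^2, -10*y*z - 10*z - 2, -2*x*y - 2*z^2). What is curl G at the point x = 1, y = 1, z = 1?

(∇×G)₁ = ∂G₃/∂y − ∂G₂/∂z = -2*x + 10*y + 10
(∇×G)₂ = ∂G₁/∂z − ∂G₃/∂x = 2*y
(∇×G)₃ = ∂G₂/∂x − ∂G₁/∂y = 4*y
∇×G = (-2*x + 10*y + 10, 2*y, 4*y)
At (1, 1, 1): (18, 2, 4).

(18, 2, 4)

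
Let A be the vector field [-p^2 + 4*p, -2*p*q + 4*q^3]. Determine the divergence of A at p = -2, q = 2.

∂A₁/∂p = -2*p + 4
∂A₂/∂q = -2*p + 12*q^2
∇·A = -4*p + 12*q^2 + 4
At (-2, 2): 60.

60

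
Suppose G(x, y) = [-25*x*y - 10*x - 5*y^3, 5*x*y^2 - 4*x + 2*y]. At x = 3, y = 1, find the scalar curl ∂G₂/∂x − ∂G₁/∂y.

∂G₂/∂x = 5*y^2 - 4
∂G₁/∂y = -25*x - 15*y^2
Scalar curl = 25*x + 20*y^2 - 4
At (3, 1): 91.

91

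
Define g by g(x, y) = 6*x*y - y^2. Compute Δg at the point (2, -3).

∂²g/∂x² = 0
∂²g/∂y² = -2
∇²g = -2
At (2, -3): -2.

-2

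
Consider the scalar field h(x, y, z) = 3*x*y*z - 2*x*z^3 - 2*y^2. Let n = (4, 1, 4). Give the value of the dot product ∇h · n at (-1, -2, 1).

21

∂h/∂x = 3*y*z - 2*z^3
∂h/∂y = 3*x*z - 4*y
∂h/∂z = 3*x*y - 6*x*z^2
∇h at (-1, -2, 1) = (-8, 5, 12)
∇h · n = (-8)(4) + (5)(1) + (12)(4) = 21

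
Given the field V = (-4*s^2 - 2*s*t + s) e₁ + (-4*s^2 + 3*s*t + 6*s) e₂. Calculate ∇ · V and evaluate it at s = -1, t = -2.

∂V₁/∂s = -8*s - 2*t + 1
∂V₂/∂t = 3*s
∇·V = -5*s - 2*t + 1
At (-1, -2): 10.

10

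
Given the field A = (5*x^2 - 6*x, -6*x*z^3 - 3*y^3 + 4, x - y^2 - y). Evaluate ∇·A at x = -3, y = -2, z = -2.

∂A₁/∂x = 10*x - 6
∂A₂/∂y = -9*y^2
∂A₃/∂z = 0
∇·A = 10*x - 9*y^2 - 6
At (-3, -2, -2): -72.

-72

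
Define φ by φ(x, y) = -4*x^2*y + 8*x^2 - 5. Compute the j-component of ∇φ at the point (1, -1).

-4

(∇φ)_2 = ∂φ/∂y = -4*x^2
At (1, -1): -4.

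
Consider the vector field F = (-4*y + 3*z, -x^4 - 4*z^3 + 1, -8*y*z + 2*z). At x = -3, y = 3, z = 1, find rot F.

(∇×F)₁ = ∂F₃/∂y − ∂F₂/∂z = 12*z^2 - 8*z
(∇×F)₂ = ∂F₁/∂z − ∂F₃/∂x = 3
(∇×F)₃ = ∂F₂/∂x − ∂F₁/∂y = -4*x^3 + 4
∇×F = (12*z^2 - 8*z, 3, -4*x^3 + 4)
At (-3, 3, 1): (4, 3, 112).

(4, 3, 112)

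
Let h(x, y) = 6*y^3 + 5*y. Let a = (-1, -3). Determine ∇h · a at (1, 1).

∂h/∂x = 0
∂h/∂y = 18*y^2 + 5
∇h at (1, 1) = (0, 23)
∇h · a = (0)(-1) + (23)(-3) = -69

-69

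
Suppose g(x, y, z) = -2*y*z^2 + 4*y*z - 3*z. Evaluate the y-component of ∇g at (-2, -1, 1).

2

(∇g)_2 = ∂g/∂y = -2*z^2 + 4*z
At (-2, -1, 1): 2.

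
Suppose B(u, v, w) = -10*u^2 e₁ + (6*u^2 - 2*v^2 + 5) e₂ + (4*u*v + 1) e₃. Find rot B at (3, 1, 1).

(∇×B)₁ = ∂B₃/∂v − ∂B₂/∂w = 4*u
(∇×B)₂ = ∂B₁/∂w − ∂B₃/∂u = -4*v
(∇×B)₃ = ∂B₂/∂u − ∂B₁/∂v = 12*u
∇×B = (4*u, -4*v, 12*u)
At (3, 1, 1): (12, -4, 36).

(12, -4, 36)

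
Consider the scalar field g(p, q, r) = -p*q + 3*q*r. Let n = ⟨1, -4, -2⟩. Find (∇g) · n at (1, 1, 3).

-39

∂g/∂p = -q
∂g/∂q = -p + 3*r
∂g/∂r = 3*q
∇g at (1, 1, 3) = (-1, 8, 3)
∇g · n = (-1)(1) + (8)(-4) + (3)(-2) = -39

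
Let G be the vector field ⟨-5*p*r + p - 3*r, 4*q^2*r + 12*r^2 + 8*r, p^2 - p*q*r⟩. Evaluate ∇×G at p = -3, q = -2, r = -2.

(∇×G)₁ = ∂G₃/∂q − ∂G₂/∂r = -p*r - 4*q^2 - 24*r - 8
(∇×G)₂ = ∂G₁/∂r − ∂G₃/∂p = -7*p + q*r - 3
(∇×G)₃ = ∂G₂/∂p − ∂G₁/∂q = 0
∇×G = (-p*r - 4*q^2 - 24*r - 8, -7*p + q*r - 3, 0)
At (-3, -2, -2): (18, 22, 0).

(18, 22, 0)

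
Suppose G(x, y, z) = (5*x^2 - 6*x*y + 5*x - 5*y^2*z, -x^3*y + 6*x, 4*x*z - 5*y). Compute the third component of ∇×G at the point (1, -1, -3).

45

(∇×G)_3 = ∂G₂/∂x − ∂G₁/∂y
= -3*x^2*y + 6 − (-6*x - 10*y*z)
= -3*x^2*y + 6*x + 10*y*z + 6
At (1, -1, -3): 45.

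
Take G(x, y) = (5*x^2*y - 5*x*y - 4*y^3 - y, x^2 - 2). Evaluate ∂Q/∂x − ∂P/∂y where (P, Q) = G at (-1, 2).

37

∂G₂/∂x = 2*x
∂G₁/∂y = 5*x^2 - 5*x - 12*y^2 - 1
Scalar curl = -5*x^2 + 7*x + 12*y^2 + 1
At (-1, 2): 37.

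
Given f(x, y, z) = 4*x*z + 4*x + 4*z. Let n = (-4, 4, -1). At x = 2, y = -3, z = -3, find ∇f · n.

20

∂f/∂x = 4*z + 4
∂f/∂y = 0
∂f/∂z = 4*x + 4
∇f at (2, -3, -3) = (-8, 0, 12)
∇f · n = (-8)(-4) + (0)(4) + (12)(-1) = 20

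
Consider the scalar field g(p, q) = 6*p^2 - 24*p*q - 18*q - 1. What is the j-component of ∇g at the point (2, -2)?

-66

(∇g)_2 = ∂g/∂q = -24*p - 18
At (2, -2): -66.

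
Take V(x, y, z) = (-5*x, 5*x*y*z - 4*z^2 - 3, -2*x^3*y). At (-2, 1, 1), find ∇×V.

(∇×V)₁ = ∂V₃/∂y − ∂V₂/∂z = -2*x^3 - 5*x*y + 8*z
(∇×V)₂ = ∂V₁/∂z − ∂V₃/∂x = 6*x^2*y
(∇×V)₃ = ∂V₂/∂x − ∂V₁/∂y = 5*y*z
∇×V = (-2*x^3 - 5*x*y + 8*z, 6*x^2*y, 5*y*z)
At (-2, 1, 1): (34, 24, 5).

(34, 24, 5)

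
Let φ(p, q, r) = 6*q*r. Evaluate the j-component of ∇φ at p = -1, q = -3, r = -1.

-6

(∇φ)_2 = ∂φ/∂q = 6*r
At (-1, -3, -1): -6.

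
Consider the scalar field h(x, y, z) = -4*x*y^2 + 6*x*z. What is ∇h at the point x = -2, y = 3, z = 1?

(-30, 48, -12)

∂h/∂x = -4*y^2 + 6*z
∂h/∂y = -8*x*y
∂h/∂z = 6*x
∇h = (-4*y^2 + 6*z, -8*x*y, 6*x)
At (-2, 3, 1): (-30, 48, -12).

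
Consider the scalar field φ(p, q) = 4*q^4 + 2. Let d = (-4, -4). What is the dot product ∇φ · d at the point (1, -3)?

1728

∂φ/∂p = 0
∂φ/∂q = 16*q^3
∇φ at (1, -3) = (0, -432)
∇φ · d = (0)(-4) + (-432)(-4) = 1728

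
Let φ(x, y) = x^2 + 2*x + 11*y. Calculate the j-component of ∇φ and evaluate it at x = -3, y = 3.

11

(∇φ)_2 = ∂φ/∂y = 11
At (-3, 3): 11.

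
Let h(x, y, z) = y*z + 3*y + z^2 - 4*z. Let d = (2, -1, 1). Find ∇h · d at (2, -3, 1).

-9

∂h/∂x = 0
∂h/∂y = z + 3
∂h/∂z = y + 2*z - 4
∇h at (2, -3, 1) = (0, 4, -5)
∇h · d = (0)(2) + (4)(-1) + (-5)(1) = -9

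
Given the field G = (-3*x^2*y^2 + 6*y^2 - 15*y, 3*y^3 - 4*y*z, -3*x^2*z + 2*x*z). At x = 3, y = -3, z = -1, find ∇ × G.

(∇×G)₁ = ∂G₃/∂y − ∂G₂/∂z = 4*y
(∇×G)₂ = ∂G₁/∂z − ∂G₃/∂x = 6*x*z - 2*z
(∇×G)₃ = ∂G₂/∂x − ∂G₁/∂y = 6*x^2*y - 12*y + 15
∇×G = (4*y, 6*x*z - 2*z, 6*x^2*y - 12*y + 15)
At (3, -3, -1): (-12, -16, -111).

(-12, -16, -111)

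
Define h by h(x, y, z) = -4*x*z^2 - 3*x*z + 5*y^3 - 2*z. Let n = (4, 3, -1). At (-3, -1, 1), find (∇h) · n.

-14

∂h/∂x = -4*z^2 - 3*z
∂h/∂y = 15*y^2
∂h/∂z = -8*x*z - 3*x - 2
∇h at (-3, -1, 1) = (-7, 15, 31)
∇h · n = (-7)(4) + (15)(3) + (31)(-1) = -14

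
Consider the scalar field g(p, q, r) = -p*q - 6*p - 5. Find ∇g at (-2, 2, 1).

(-8, 2, 0)

∂g/∂p = -q - 6
∂g/∂q = -p
∂g/∂r = 0
∇g = (-q - 6, -p, 0)
At (-2, 2, 1): (-8, 2, 0).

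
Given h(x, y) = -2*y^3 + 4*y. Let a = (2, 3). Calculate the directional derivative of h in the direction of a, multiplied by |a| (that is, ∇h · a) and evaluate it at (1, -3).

∂h/∂x = 0
∂h/∂y = -6*y^2 + 4
∇h at (1, -3) = (0, -50)
∇h · a = (0)(2) + (-50)(3) = -150

-150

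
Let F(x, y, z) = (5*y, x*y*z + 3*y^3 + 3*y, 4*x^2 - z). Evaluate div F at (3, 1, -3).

∂F₁/∂x = 0
∂F₂/∂y = x*z + 9*y^2 + 3
∂F₃/∂z = -1
∇·F = x*z + 9*y^2 + 2
At (3, 1, -3): 2.

2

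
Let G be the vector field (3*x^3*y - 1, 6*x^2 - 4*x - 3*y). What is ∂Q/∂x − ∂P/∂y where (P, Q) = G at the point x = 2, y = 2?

-4

∂G₂/∂x = 12*x - 4
∂G₁/∂y = 3*x^3
Scalar curl = -3*x^3 + 12*x - 4
At (2, 2): -4.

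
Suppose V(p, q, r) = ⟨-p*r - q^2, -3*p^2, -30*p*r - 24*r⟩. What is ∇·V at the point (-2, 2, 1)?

35

∂V₁/∂p = -r
∂V₂/∂q = 0
∂V₃/∂r = -30*p - 24
∇·V = -30*p - r - 24
At (-2, 2, 1): 35.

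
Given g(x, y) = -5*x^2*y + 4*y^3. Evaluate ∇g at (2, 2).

(-40, 28)

∂g/∂x = -10*x*y
∂g/∂y = -5*x^2 + 12*y^2
∇g = (-10*x*y, -5*x^2 + 12*y^2)
At (2, 2): (-40, 28).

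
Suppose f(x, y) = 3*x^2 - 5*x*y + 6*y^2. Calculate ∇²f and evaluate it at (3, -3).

∂²f/∂x² = 6
∂²f/∂y² = 12
∇²f = 18
At (3, -3): 18.

18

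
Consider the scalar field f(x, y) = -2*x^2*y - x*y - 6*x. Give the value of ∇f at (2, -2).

∂f/∂x = -4*x*y - y - 6
∂f/∂y = -2*x^2 - x
∇f = (-4*x*y - y - 6, -2*x^2 - x)
At (2, -2): (12, -10).

(12, -10)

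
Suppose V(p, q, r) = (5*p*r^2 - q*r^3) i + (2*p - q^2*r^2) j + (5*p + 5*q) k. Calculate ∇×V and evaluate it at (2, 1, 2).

(9, 23, 10)

(∇×V)₁ = ∂V₃/∂q − ∂V₂/∂r = 2*q^2*r + 5
(∇×V)₂ = ∂V₁/∂r − ∂V₃/∂p = 10*p*r - 3*q*r^2 - 5
(∇×V)₃ = ∂V₂/∂p − ∂V₁/∂q = r^3 + 2
∇×V = (2*q^2*r + 5, 10*p*r - 3*q*r^2 - 5, r^3 + 2)
At (2, 1, 2): (9, 23, 10).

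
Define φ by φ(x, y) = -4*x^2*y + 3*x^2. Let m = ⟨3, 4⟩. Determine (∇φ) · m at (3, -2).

54

∂φ/∂x = -8*x*y + 6*x
∂φ/∂y = -4*x^2
∇φ at (3, -2) = (66, -36)
∇φ · m = (66)(3) + (-36)(4) = 54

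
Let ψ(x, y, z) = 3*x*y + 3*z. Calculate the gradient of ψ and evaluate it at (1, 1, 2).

(3, 3, 3)

∂ψ/∂x = 3*y
∂ψ/∂y = 3*x
∂ψ/∂z = 3
∇ψ = (3*y, 3*x, 3)
At (1, 1, 2): (3, 3, 3).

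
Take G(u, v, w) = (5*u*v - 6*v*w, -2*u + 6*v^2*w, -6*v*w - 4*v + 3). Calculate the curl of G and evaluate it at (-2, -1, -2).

(2, 6, -4)

(∇×G)₁ = ∂G₃/∂v − ∂G₂/∂w = -6*v^2 - 6*w - 4
(∇×G)₂ = ∂G₁/∂w − ∂G₃/∂u = -6*v
(∇×G)₃ = ∂G₂/∂u − ∂G₁/∂v = -5*u + 6*w - 2
∇×G = (-6*v^2 - 6*w - 4, -6*v, -5*u + 6*w - 2)
At (-2, -1, -2): (2, 6, -4).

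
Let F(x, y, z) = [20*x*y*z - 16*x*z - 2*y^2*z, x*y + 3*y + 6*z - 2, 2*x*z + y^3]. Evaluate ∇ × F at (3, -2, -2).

(∇×F)₁ = ∂F₃/∂y − ∂F₂/∂z = 3*y^2 - 6
(∇×F)₂ = ∂F₁/∂z − ∂F₃/∂x = 20*x*y - 16*x - 2*y^2 - 2*z
(∇×F)₃ = ∂F₂/∂x − ∂F₁/∂y = -20*x*z + 4*y*z + y
∇×F = (3*y^2 - 6, 20*x*y - 16*x - 2*y^2 - 2*z, -20*x*z + 4*y*z + y)
At (3, -2, -2): (6, -172, 134).

(6, -172, 134)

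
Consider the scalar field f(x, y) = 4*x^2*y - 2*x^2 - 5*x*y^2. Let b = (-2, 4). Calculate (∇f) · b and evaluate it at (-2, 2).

∂f/∂x = 8*x*y - 4*x - 5*y^2
∂f/∂y = 4*x^2 - 10*x*y
∇f at (-2, 2) = (-44, 56)
∇f · b = (-44)(-2) + (56)(4) = 312

312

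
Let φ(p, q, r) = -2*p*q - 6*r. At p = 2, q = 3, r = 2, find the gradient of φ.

∂φ/∂p = -2*q
∂φ/∂q = -2*p
∂φ/∂r = -6
∇φ = (-2*q, -2*p, -6)
At (2, 3, 2): (-6, -4, -6).

(-6, -4, -6)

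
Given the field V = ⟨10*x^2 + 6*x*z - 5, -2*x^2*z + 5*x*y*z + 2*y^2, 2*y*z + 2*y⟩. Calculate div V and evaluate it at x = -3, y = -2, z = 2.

-90

∂V₁/∂x = 20*x + 6*z
∂V₂/∂y = 5*x*z + 4*y
∂V₃/∂z = 2*y
∇·V = 5*x*z + 20*x + 6*y + 6*z
At (-3, -2, 2): -90.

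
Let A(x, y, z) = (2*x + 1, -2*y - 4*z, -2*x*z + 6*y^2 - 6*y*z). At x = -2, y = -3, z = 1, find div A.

∂A₁/∂x = 2
∂A₂/∂y = -2
∂A₃/∂z = -2*x - 6*y
∇·A = -2*x - 6*y
At (-2, -3, 1): 22.

22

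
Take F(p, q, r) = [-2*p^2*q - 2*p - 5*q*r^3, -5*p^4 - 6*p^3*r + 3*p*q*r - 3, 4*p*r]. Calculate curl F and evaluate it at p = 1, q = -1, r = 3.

(∇×F)₁ = ∂F₃/∂q − ∂F₂/∂r = 6*p^3 - 3*p*q
(∇×F)₂ = ∂F₁/∂r − ∂F₃/∂p = -15*q*r^2 - 4*r
(∇×F)₃ = ∂F₂/∂p − ∂F₁/∂q = -20*p^3 - 18*p^2*r + 2*p^2 + 3*q*r + 5*r^3
∇×F = (6*p^3 - 3*p*q, -15*q*r^2 - 4*r, -20*p^3 - 18*p^2*r + 2*p^2 + 3*q*r + 5*r^3)
At (1, -1, 3): (9, 123, 54).

(9, 123, 54)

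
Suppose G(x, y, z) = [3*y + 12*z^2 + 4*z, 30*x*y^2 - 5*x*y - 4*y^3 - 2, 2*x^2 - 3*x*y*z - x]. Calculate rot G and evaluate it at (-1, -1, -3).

(∇×G)₁ = ∂G₃/∂y − ∂G₂/∂z = -3*x*z
(∇×G)₂ = ∂G₁/∂z − ∂G₃/∂x = -4*x + 3*y*z + 24*z + 5
(∇×G)₃ = ∂G₂/∂x − ∂G₁/∂y = 30*y^2 - 5*y - 3
∇×G = (-3*x*z, -4*x + 3*y*z + 24*z + 5, 30*y^2 - 5*y - 3)
At (-1, -1, -3): (-9, -54, 32).

(-9, -54, 32)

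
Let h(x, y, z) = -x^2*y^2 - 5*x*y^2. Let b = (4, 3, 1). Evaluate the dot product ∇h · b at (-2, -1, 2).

-40

∂h/∂x = -2*x*y^2 - 5*y^2
∂h/∂y = -2*x^2*y - 10*x*y
∂h/∂z = 0
∇h at (-2, -1, 2) = (-1, -12, 0)
∇h · b = (-1)(4) + (-12)(3) + (0)(1) = -40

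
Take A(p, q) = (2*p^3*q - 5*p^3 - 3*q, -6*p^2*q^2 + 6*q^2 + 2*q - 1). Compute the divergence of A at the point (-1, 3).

∂A₁/∂p = 6*p^2*q - 15*p^2
∂A₂/∂q = -12*p^2*q + 12*q + 2
∇·A = -6*p^2*q - 15*p^2 + 12*q + 2
At (-1, 3): 5.

5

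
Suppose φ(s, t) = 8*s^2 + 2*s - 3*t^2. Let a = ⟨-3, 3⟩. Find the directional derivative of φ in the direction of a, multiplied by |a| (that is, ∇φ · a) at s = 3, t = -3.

-96

∂φ/∂s = 16*s + 2
∂φ/∂t = -6*t
∇φ at (3, -3) = (50, 18)
∇φ · a = (50)(-3) + (18)(3) = -96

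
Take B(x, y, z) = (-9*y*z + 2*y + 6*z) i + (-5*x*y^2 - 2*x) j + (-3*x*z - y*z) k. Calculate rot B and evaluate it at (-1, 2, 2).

(∇×B)₁ = ∂B₃/∂y − ∂B₂/∂z = -z
(∇×B)₂ = ∂B₁/∂z − ∂B₃/∂x = -9*y + 3*z + 6
(∇×B)₃ = ∂B₂/∂x − ∂B₁/∂y = -5*y^2 + 9*z - 4
∇×B = (-z, -9*y + 3*z + 6, -5*y^2 + 9*z - 4)
At (-1, 2, 2): (-2, -6, -6).

(-2, -6, -6)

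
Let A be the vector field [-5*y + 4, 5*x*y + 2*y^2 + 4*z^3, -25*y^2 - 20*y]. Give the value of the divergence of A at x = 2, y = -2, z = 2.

2

∂A₁/∂x = 0
∂A₂/∂y = 5*x + 4*y
∂A₃/∂z = 0
∇·A = 5*x + 4*y
At (2, -2, 2): 2.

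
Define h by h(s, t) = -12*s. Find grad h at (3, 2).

∂h/∂s = -12
∂h/∂t = 0
∇h = (-12, 0)
At (3, 2): (-12, 0).

(-12, 0)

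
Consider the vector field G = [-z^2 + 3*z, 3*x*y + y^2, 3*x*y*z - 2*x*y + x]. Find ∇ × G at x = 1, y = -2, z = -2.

(∇×G)₁ = ∂G₃/∂y − ∂G₂/∂z = 3*x*z - 2*x
(∇×G)₂ = ∂G₁/∂z − ∂G₃/∂x = -3*y*z + 2*y - 2*z + 2
(∇×G)₃ = ∂G₂/∂x − ∂G₁/∂y = 3*y
∇×G = (3*x*z - 2*x, -3*y*z + 2*y - 2*z + 2, 3*y)
At (1, -2, -2): (-8, -10, -6).

(-8, -10, -6)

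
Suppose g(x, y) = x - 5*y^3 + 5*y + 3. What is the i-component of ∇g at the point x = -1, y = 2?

1

(∇g)_1 = ∂g/∂x = 1
At (-1, 2): 1.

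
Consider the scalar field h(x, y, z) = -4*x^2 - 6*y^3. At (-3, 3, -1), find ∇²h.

∂²h/∂x² = -8
∂²h/∂y² = -36*y
∂²h/∂z² = 0
∇²h = -36*y - 8
At (-3, 3, -1): -116.

-116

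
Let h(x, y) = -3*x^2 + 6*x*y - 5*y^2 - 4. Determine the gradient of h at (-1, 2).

∂h/∂x = -6*x + 6*y
∂h/∂y = 6*x - 10*y
∇h = (-6*x + 6*y, 6*x - 10*y)
At (-1, 2): (18, -26).

(18, -26)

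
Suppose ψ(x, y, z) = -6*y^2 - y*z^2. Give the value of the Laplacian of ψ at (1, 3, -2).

-18

∂²ψ/∂x² = 0
∂²ψ/∂y² = -12
∂²ψ/∂z² = -2*y
∇²ψ = -2*y - 12
At (1, 3, -2): -18.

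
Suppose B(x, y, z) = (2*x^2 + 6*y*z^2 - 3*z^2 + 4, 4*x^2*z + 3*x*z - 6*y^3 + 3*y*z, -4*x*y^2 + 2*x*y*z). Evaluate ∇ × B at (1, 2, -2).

(∇×B)₁ = ∂B₃/∂y − ∂B₂/∂z = -4*x^2 - 8*x*y + 2*x*z - 3*x - 3*y
(∇×B)₂ = ∂B₁/∂z − ∂B₃/∂x = 4*y^2 + 10*y*z - 6*z
(∇×B)₃ = ∂B₂/∂x − ∂B₁/∂y = 8*x*z - 6*z^2 + 3*z
∇×B = (-4*x^2 - 8*x*y + 2*x*z - 3*x - 3*y, 4*y^2 + 10*y*z - 6*z, 8*x*z - 6*z^2 + 3*z)
At (1, 2, -2): (-33, -12, -46).

(-33, -12, -46)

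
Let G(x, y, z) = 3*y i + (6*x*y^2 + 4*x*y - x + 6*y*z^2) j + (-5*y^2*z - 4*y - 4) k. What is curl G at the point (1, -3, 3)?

(∇×G)₁ = ∂G₃/∂y − ∂G₂/∂z = -22*y*z - 4
(∇×G)₂ = ∂G₁/∂z − ∂G₃/∂x = 0
(∇×G)₃ = ∂G₂/∂x − ∂G₁/∂y = 6*y^2 + 4*y - 4
∇×G = (-22*y*z - 4, 0, 6*y^2 + 4*y - 4)
At (1, -3, 3): (194, 0, 38).

(194, 0, 38)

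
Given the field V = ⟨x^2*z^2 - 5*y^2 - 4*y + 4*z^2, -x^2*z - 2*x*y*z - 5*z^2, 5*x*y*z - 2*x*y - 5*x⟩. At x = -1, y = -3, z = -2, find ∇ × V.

(∇×V)₁ = ∂V₃/∂y − ∂V₂/∂z = x^2 + 2*x*y + 5*x*z - 2*x + 10*z
(∇×V)₂ = ∂V₁/∂z − ∂V₃/∂x = 2*x^2*z - 5*y*z + 2*y + 8*z + 5
(∇×V)₃ = ∂V₂/∂x − ∂V₁/∂y = -2*x*z - 2*y*z + 10*y + 4
∇×V = (x^2 + 2*x*y + 5*x*z - 2*x + 10*z, 2*x^2*z - 5*y*z + 2*y + 8*z + 5, -2*x*z - 2*y*z + 10*y + 4)
At (-1, -3, -2): (-1, -51, -42).

(-1, -51, -42)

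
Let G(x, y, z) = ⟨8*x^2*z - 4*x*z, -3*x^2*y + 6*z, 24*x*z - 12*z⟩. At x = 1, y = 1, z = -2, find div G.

∂G₁/∂x = 16*x*z - 4*z
∂G₂/∂y = -3*x^2
∂G₃/∂z = 24*x - 12
∇·G = -3*x^2 + 16*x*z + 24*x - 4*z - 12
At (1, 1, -2): -15.

-15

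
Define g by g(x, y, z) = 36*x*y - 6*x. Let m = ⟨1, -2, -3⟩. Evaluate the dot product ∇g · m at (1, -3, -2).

∂g/∂x = 36*y - 6
∂g/∂y = 36*x
∂g/∂z = 0
∇g at (1, -3, -2) = (-114, 36, 0)
∇g · m = (-114)(1) + (36)(-2) + (0)(-3) = -186

-186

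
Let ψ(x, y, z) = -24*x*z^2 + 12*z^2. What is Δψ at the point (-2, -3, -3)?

120

∂²ψ/∂x² = 0
∂²ψ/∂y² = 0
∂²ψ/∂z² = 24*(-2*x + 1)
∇²ψ = -48*x + 24
At (-2, -3, -3): 120.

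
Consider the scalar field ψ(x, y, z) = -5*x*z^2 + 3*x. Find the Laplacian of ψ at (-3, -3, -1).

∂²ψ/∂x² = 0
∂²ψ/∂y² = 0
∂²ψ/∂z² = -10*x
∇²ψ = -10*x
At (-3, -3, -1): 30.

30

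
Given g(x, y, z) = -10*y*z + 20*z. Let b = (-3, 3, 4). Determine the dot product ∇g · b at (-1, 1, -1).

70

∂g/∂x = 0
∂g/∂y = -10*z
∂g/∂z = -10*y + 20
∇g at (-1, 1, -1) = (0, 10, 10)
∇g · b = (0)(-3) + (10)(3) + (10)(4) = 70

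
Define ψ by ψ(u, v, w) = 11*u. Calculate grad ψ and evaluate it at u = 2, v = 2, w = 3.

(11, 0, 0)

∂ψ/∂u = 11
∂ψ/∂v = 0
∂ψ/∂w = 0
∇ψ = (11, 0, 0)
At (2, 2, 3): (11, 0, 0).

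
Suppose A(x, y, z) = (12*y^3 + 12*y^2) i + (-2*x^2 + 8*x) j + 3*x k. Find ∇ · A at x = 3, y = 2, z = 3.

∂A₁/∂x = 0
∂A₂/∂y = 0
∂A₃/∂z = 0
∇·A = 0
At (3, 2, 3): 0.

0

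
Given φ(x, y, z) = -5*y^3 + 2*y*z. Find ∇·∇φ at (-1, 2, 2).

-60

∂²φ/∂x² = 0
∂²φ/∂y² = -30*y
∂²φ/∂z² = 0
∇²φ = -30*y
At (-1, 2, 2): -60.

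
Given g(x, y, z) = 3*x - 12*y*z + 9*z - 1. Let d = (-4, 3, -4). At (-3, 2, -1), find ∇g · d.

84

∂g/∂x = 3
∂g/∂y = -12*z
∂g/∂z = -12*y + 9
∇g at (-3, 2, -1) = (3, 12, -15)
∇g · d = (3)(-4) + (12)(3) + (-15)(-4) = 84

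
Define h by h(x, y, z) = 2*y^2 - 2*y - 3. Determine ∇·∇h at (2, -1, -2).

∂²h/∂x² = 0
∂²h/∂y² = 4
∂²h/∂z² = 0
∇²h = 4
At (2, -1, -2): 4.

4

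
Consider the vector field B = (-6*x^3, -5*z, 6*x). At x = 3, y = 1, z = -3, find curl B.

(5, -6, 0)

(∇×B)₁ = ∂B₃/∂y − ∂B₂/∂z = 5
(∇×B)₂ = ∂B₁/∂z − ∂B₃/∂x = -6
(∇×B)₃ = ∂B₂/∂x − ∂B₁/∂y = 0
∇×B = (5, -6, 0)
At (3, 1, -3): (5, -6, 0).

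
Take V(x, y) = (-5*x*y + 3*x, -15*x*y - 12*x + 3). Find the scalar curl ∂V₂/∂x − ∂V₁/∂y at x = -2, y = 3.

-67

∂V₂/∂x = -15*y - 12
∂V₁/∂y = -5*x
Scalar curl = 5*x - 15*y - 12
At (-2, 3): -67.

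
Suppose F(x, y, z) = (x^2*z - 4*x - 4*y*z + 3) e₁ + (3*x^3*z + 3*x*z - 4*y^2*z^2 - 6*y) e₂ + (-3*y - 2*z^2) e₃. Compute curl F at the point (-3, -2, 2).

(151, 17, 176)

(∇×F)₁ = ∂F₃/∂y − ∂F₂/∂z = -3*x^3 - 3*x + 8*y^2*z - 3
(∇×F)₂ = ∂F₁/∂z − ∂F₃/∂x = x^2 - 4*y
(∇×F)₃ = ∂F₂/∂x − ∂F₁/∂y = 9*x^2*z + 7*z
∇×F = (-3*x^3 - 3*x + 8*y^2*z - 3, x^2 - 4*y, 9*x^2*z + 7*z)
At (-3, -2, 2): (151, 17, 176).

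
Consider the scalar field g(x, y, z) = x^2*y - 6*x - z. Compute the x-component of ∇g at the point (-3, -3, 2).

(∇g)_1 = ∂g/∂x = 2*x*y - 6
At (-3, -3, 2): 12.

12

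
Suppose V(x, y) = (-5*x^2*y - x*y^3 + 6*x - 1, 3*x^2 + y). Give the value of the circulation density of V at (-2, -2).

∂V₂/∂x = 6*x
∂V₁/∂y = -5*x^2 - 3*x*y^2
Scalar curl = 5*x^2 + 3*x*y^2 + 6*x
At (-2, -2): -16.

-16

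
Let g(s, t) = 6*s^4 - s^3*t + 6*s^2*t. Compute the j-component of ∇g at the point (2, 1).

16

(∇g)_2 = ∂g/∂t = -s^3 + 6*s^2
At (2, 1): 16.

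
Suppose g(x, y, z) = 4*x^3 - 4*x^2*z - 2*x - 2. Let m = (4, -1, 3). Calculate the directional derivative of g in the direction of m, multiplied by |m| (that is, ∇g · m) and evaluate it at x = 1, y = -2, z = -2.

92

∂g/∂x = 12*x^2 - 8*x*z - 2
∂g/∂y = 0
∂g/∂z = -4*x^2
∇g at (1, -2, -2) = (26, 0, -4)
∇g · m = (26)(4) + (0)(-1) + (-4)(3) = 92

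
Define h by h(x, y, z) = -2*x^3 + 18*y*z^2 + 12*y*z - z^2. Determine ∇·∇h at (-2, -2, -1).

∂²h/∂x² = -12*x
∂²h/∂y² = 0
∂²h/∂z² = 2*(18*y - 1)
∇²h = -12*x + 36*y - 2
At (-2, -2, -1): -50.

-50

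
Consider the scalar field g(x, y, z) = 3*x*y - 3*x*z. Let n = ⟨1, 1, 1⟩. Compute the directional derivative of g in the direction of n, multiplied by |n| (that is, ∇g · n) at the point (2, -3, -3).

∂g/∂x = 3*y - 3*z
∂g/∂y = 3*x
∂g/∂z = -3*x
∇g at (2, -3, -3) = (0, 6, -6)
∇g · n = (0)(1) + (6)(1) + (-6)(1) = 0

0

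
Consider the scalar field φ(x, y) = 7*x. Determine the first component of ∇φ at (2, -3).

(∇φ)_1 = ∂φ/∂x = 7
At (2, -3): 7.

7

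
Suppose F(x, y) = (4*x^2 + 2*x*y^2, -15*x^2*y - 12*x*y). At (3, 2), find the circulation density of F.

∂F₂/∂x = -30*x*y - 12*y
∂F₁/∂y = 4*x*y
Scalar curl = -34*x*y - 12*y
At (3, 2): -228.

-228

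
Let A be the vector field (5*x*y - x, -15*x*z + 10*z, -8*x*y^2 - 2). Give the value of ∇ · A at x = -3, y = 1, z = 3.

∂A₁/∂x = 5*y - 1
∂A₂/∂y = 0
∂A₃/∂z = 0
∇·A = 5*y - 1
At (-3, 1, 3): 4.

4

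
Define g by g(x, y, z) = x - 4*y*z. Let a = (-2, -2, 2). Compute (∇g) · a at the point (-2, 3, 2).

-10

∂g/∂x = 1
∂g/∂y = -4*z
∂g/∂z = -4*y
∇g at (-2, 3, 2) = (1, -8, -12)
∇g · a = (1)(-2) + (-8)(-2) + (-12)(2) = -10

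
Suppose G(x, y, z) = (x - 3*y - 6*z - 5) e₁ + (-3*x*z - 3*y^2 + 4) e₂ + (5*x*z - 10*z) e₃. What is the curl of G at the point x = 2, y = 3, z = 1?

(6, -11, 0)

(∇×G)₁ = ∂G₃/∂y − ∂G₂/∂z = 3*x
(∇×G)₂ = ∂G₁/∂z − ∂G₃/∂x = -5*z - 6
(∇×G)₃ = ∂G₂/∂x − ∂G₁/∂y = -3*z + 3
∇×G = (3*x, -5*z - 6, -3*z + 3)
At (2, 3, 1): (6, -11, 0).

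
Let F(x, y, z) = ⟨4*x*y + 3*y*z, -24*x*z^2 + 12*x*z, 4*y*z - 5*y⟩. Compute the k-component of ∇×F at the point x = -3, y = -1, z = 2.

(∇×F)_3 = ∂F₂/∂x − ∂F₁/∂y
= -24*z^2 + 12*z − (4*x + 3*z)
= -4*x - 24*z^2 + 9*z
At (-3, -1, 2): -66.

-66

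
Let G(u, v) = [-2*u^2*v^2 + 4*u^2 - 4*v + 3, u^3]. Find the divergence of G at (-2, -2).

16

∂G₁/∂u = -4*u*v^2 + 8*u
∂G₂/∂v = 0
∇·G = -4*u*v^2 + 8*u
At (-2, -2): 16.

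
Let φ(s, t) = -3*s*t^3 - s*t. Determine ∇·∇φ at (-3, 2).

∂²φ/∂s² = 0
∂²φ/∂t² = -18*s*t
∇²φ = -18*s*t
At (-3, 2): 108.

108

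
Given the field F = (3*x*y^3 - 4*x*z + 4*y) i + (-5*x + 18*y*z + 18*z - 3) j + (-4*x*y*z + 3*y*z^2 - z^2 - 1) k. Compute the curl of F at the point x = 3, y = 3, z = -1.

(∇×F)₁ = ∂F₃/∂y − ∂F₂/∂z = -4*x*z - 18*y + 3*z^2 - 18
(∇×F)₂ = ∂F₁/∂z − ∂F₃/∂x = -4*x + 4*y*z
(∇×F)₃ = ∂F₂/∂x − ∂F₁/∂y = -9*x*y^2 - 9
∇×F = (-4*x*z - 18*y + 3*z^2 - 18, -4*x + 4*y*z, -9*x*y^2 - 9)
At (3, 3, -1): (-57, -24, -252).

(-57, -24, -252)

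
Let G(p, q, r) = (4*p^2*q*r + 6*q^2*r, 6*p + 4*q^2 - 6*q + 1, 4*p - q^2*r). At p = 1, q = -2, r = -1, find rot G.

(∇×G)₁ = ∂G₃/∂q − ∂G₂/∂r = -2*q*r
(∇×G)₂ = ∂G₁/∂r − ∂G₃/∂p = 4*p^2*q + 6*q^2 - 4
(∇×G)₃ = ∂G₂/∂p − ∂G₁/∂q = -4*p^2*r - 12*q*r + 6
∇×G = (-2*q*r, 4*p^2*q + 6*q^2 - 4, -4*p^2*r - 12*q*r + 6)
At (1, -2, -1): (-4, 12, -14).

(-4, 12, -14)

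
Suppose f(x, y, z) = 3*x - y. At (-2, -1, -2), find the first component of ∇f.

3

(∇f)_1 = ∂f/∂x = 3
At (-2, -1, -2): 3.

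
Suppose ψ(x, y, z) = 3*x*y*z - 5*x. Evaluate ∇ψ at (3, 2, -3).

∂ψ/∂x = 3*y*z - 5
∂ψ/∂y = 3*x*z
∂ψ/∂z = 3*x*y
∇ψ = (3*y*z - 5, 3*x*z, 3*x*y)
At (3, 2, -3): (-23, -27, 18).

(-23, -27, 18)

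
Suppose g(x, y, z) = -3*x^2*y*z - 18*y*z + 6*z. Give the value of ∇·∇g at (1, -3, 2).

36

∂²g/∂x² = -6*y*z
∂²g/∂y² = 0
∂²g/∂z² = 0
∇²g = -6*y*z
At (1, -3, 2): 36.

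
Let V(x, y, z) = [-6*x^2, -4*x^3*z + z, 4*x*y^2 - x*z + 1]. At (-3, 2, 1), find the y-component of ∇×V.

-15

(∇×V)_2 = ∂V₁/∂z − ∂V₃/∂x
= 0 − (4*y^2 - z)
= -4*y^2 + z
At (-3, 2, 1): -15.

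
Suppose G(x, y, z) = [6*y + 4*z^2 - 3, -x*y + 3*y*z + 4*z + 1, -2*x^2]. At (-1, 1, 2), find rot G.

(∇×G)₁ = ∂G₃/∂y − ∂G₂/∂z = -3*y - 4
(∇×G)₂ = ∂G₁/∂z − ∂G₃/∂x = 4*x + 8*z
(∇×G)₃ = ∂G₂/∂x − ∂G₁/∂y = -y - 6
∇×G = (-3*y - 4, 4*x + 8*z, -y - 6)
At (-1, 1, 2): (-7, 12, -7).

(-7, 12, -7)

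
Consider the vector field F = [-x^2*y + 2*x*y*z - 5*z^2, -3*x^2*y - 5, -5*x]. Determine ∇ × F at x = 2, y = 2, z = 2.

(0, -7, -28)

(∇×F)₁ = ∂F₃/∂y − ∂F₂/∂z = 0
(∇×F)₂ = ∂F₁/∂z − ∂F₃/∂x = 2*x*y - 10*z + 5
(∇×F)₃ = ∂F₂/∂x − ∂F₁/∂y = x^2 - 6*x*y - 2*x*z
∇×F = (0, 2*x*y - 10*z + 5, x^2 - 6*x*y - 2*x*z)
At (2, 2, 2): (0, -7, -28).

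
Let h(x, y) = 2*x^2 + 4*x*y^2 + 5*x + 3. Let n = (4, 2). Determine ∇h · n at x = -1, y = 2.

∂h/∂x = 4*x + 4*y^2 + 5
∂h/∂y = 8*x*y
∇h at (-1, 2) = (17, -16)
∇h · n = (17)(4) + (-16)(2) = 36

36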